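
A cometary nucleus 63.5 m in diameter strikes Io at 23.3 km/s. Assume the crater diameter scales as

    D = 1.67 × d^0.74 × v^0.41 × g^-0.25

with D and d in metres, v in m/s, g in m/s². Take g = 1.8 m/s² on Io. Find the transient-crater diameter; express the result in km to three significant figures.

In SI units: v = 23300 m/s.
d^0.74 = 63.5^0.74 = 21.58
v^0.41 = 23300^0.41 = 61.75
g^-0.25 = 1.8^-0.25 = 0.8633
D = 1.67 × 21.58 × 61.75 × 0.8633 = 1921 m
   = 1.921 km

D ≈ 1.92 km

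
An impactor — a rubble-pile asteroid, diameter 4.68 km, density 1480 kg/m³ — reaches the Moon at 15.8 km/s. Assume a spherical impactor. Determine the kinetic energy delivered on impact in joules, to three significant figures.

d = 4680 m; v = 15800 m/s.
Mass m = (π/6) ρ d³ = (π/6) × 1480 × (4680)³ = 7.943 × 10^13 kg
E = ½ m v² = 0.5 × 7.943 × 10^13 × (15800)² = 9.914 × 10^21 J

E ≈ 9.91 × 10^21 J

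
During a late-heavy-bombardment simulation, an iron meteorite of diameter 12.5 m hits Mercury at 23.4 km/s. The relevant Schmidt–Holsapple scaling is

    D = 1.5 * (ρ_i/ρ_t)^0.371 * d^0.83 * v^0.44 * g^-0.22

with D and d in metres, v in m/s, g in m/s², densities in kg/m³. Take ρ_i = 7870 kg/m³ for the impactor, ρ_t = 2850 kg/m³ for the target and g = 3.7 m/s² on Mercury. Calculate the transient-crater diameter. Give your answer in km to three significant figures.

D ≈ 1.12 km

In SI units: v = 23400 m/s.
(ρ_i/ρ_t)^0.371 = (7870/2850)^0.371 = 1.458
d^0.83 = 12.5^0.83 = 8.136
v^0.44 = 23400^0.44 = 83.65
g^-0.22 = 3.7^-0.22 = 0.7499
D = 1.5 × 1.458 × 8.136 × 83.65 × 0.7499 = 1116 m
   = 1.116 km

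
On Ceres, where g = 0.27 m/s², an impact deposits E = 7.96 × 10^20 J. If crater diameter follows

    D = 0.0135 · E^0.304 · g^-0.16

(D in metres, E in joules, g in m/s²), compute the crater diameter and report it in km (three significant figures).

E^0.304 = (7.96 × 10^20)^0.304 = 2.259 × 10^6
g^-0.16 = 0.27^-0.16 = 1.233
D = 0.0135 × 2.259 × 10^6 × 1.233 = 37602 m
   = 37.60 km

D ≈ 37.6 km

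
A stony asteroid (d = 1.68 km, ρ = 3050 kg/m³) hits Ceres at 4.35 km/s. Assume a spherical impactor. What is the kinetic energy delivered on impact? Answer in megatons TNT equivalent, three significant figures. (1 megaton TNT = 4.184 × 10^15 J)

d = 1680 m; v = 4350 m/s.
Mass m = (π/6) ρ d³ = (π/6) × 3050 × (1680)³ = 7.572 × 10^12 kg
E = ½ m v² = 0.5 × 7.572 × 10^12 × (4350)² = 7.164 × 10^19 J
   = 7.164 × 10^19 / 4.184×10^15 = 17122 Mt

E ≈ 17100 Mt TNT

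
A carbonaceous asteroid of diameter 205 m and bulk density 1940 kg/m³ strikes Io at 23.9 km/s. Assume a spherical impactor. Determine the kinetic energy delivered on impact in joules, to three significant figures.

v = 23900 m/s.
Mass m = (π/6) ρ d³ = (π/6) × 1940 × (205)³ = 8.751 × 10^9 kg
E = ½ m v² = 0.5 × 8.751 × 10^9 × (23900)² = 2.499 × 10^18 J

E ≈ 2.50 × 10^18 J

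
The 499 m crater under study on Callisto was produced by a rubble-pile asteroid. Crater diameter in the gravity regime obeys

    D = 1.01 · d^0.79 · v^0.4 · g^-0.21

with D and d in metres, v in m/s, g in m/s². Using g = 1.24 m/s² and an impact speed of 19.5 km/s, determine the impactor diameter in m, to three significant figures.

d ≈ 18.3 m

Rearranging for d: d = [D / (1.01 · 19500^0.4 · 1.24^-0.21)]^(1/0.79).
19500^0.4 = 52.00
1.24^-0.21 = 0.9558
Denominator = 1.01 × 52.00 × 0.9558 = 50.20
D / 50.20 = 499 / 50.20 = 9.940
d = 9.940^(1/0.79) = 9.940^1.2658 = 18.30 m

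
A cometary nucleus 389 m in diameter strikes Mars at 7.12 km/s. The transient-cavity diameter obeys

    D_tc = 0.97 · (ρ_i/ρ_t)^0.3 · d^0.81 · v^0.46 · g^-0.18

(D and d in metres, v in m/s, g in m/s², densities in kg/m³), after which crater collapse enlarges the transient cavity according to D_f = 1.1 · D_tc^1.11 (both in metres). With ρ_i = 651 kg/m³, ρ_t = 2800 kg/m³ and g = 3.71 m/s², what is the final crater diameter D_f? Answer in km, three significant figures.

D_f ≈ 9.95 km

v = 7120 m/s.
(ρ_i/ρ_t)^0.3 = (651/2800)^0.3 = 0.6455
d^0.81 = 389^0.81 = 125.3
v^0.46 = 7120^0.46 = 59.18
g^-0.18 = 3.71^-0.18 = 0.7898
D_tc = 0.97 × 0.6455 × 125.3 × 59.18 × 0.7898 = 3667 m
D_f = 1.1 × (3667)^1.11 = 9949 m
     = 9.949 km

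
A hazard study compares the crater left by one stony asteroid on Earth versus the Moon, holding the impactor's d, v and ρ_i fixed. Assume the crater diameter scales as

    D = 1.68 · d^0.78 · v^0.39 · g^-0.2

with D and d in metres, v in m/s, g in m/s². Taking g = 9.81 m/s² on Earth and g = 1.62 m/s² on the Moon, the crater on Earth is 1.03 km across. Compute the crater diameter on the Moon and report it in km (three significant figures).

All impactor-dependent factors cancel in the ratio, leaving D_Moon/D_Earth = (g_Moon/g_Earth)^-0.2.
(1.62/9.81)^-0.2 = 0.1651^-0.2 = 1.434
D_Moon = 1.434 × 1.03 km = 1.48 km

D ≈ 1.48 km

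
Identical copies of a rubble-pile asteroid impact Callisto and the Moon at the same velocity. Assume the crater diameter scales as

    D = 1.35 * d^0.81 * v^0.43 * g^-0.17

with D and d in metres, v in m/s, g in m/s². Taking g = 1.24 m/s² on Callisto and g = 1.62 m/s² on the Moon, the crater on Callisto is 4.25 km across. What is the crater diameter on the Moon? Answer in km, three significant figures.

All impactor-dependent factors cancel in the ratio, leaving D_Moon/D_Callisto = (g_Moon/g_Callisto)^-0.17.
(1.62/1.24)^-0.17 = 1.306^-0.17 = 0.9556
D_Moon = 0.9556 × 4.25 km = 4.06 km

D ≈ 4.06 km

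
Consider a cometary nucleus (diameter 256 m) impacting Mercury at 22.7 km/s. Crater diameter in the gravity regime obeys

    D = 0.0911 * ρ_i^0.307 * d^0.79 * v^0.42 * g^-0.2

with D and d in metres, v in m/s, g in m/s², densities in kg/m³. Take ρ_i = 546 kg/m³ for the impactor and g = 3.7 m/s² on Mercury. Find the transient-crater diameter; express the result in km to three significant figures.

D ≈ 2.62 km

In SI units: v = 22700 m/s.
ρ_i^0.307 = 546^0.307 = 6.923
d^0.79 = 256^0.79 = 79.89
v^0.42 = 22700^0.42 = 67.54
g^-0.2 = 3.7^-0.2 = 0.7698
D = 0.0911 × 6.923 × 79.89 × 67.54 × 0.7698 = 2620 m
   = 2.620 km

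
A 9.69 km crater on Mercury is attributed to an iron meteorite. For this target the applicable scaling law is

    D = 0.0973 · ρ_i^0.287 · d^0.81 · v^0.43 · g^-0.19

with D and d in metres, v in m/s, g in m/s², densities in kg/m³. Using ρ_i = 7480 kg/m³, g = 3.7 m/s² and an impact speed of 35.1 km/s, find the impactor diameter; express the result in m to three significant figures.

d ≈ 330 m

Rearranging for d: d = [D / (0.0973 · 7480^0.287 · 35100^0.43 · 3.7^-0.19)]^(1/0.81).
D = 9690 m.
7480^0.287 = 12.94
35100^0.43 = 90.05
3.7^-0.19 = 0.7799
Denominator = 0.0973 × 12.94 × 90.05 × 0.7799 = 88.42
D / 88.42 = 9690 / 88.42 = 109.6
d = 109.6^(1/0.81) = 109.6^1.2346 = 329.9 m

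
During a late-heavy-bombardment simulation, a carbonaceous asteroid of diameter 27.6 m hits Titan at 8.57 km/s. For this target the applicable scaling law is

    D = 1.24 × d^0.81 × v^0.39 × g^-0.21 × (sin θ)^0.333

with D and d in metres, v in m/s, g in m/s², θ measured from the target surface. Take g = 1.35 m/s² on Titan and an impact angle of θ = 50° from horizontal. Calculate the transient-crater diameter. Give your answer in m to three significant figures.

D ≈ 535 m

In SI units: v = 8570 m/s.
d^0.81 = 27.6^0.81 = 14.69
v^0.39 = 8570^0.39 = 34.19
g^-0.21 = 1.35^-0.21 = 0.9389
(sin 50°)^0.333 = 0.7660^0.333 = 0.9151
D = 1.24 × 14.69 × 34.19 × 0.9389 × 0.9151 = 535.1 m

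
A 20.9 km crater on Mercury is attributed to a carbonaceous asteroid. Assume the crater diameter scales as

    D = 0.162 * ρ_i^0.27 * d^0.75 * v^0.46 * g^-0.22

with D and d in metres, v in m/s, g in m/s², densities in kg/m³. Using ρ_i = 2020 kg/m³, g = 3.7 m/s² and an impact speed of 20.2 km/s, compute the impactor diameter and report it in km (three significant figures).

Rearranging for d: d = [D / (0.162 · 2020^0.27 · 20200^0.46 · 3.7^-0.22)]^(1/0.75).
D = 20900 m.
2020^0.27 = 7.806
20200^0.46 = 95.60
3.7^-0.22 = 0.7499
Denominator = 0.162 × 7.806 × 95.60 × 0.7499 = 90.66
D / 90.66 = 20900 / 90.66 = 230.5
d = 230.5^(1/0.75) = 230.5^1.3333 = 1413 m

d ≈ 1.41 km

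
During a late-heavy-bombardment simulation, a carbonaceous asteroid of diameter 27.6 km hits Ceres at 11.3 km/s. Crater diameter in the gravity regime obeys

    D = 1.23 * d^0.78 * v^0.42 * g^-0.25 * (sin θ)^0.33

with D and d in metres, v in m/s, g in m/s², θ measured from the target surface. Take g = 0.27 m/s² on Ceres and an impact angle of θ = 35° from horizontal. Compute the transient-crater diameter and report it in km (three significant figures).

In SI units: d = 27600 m, v = 11300 m/s.
d^0.78 = 27600^0.78 = 2910
v^0.42 = 11300^0.42 = 50.38
g^-0.25 = 0.27^-0.25 = 1.387
(sin 35°)^0.33 = 0.5736^0.33 = 0.8324
D = 1.23 × 2910 × 50.38 × 1.387 × 0.8324 = 2.082 × 10^5 m
   = 208.2 km

D ≈ 208 km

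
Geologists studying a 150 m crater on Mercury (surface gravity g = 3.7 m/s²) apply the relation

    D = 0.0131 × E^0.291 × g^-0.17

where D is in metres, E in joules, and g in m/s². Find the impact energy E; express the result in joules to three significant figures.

E ≈ 1.90 × 10^14 J

Rearranging: E = [D / (0.0131 · g^-0.17)]^(1/0.291).
g^-0.17 = 3.7^-0.17 = 0.8006
D / (0.0131 × 0.8006) = 150 / (0.01049) = 1.430 × 10^4
E = (1.430 × 10^4)^3.4364 = 1.903 × 10^14 J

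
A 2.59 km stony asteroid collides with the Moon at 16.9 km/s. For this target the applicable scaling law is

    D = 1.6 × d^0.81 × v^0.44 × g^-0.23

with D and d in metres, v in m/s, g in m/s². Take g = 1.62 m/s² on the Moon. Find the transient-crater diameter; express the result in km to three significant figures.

In SI units: d = 2590 m, v = 16900 m/s.
d^0.81 = 2590^0.81 = 581.8
v^0.44 = 16900^0.44 = 72.49
g^-0.23 = 1.62^-0.23 = 0.8950
D = 1.6 × 581.8 × 72.49 × 0.8950 = 60394 m
   = 60.39 km

D ≈ 60.4 km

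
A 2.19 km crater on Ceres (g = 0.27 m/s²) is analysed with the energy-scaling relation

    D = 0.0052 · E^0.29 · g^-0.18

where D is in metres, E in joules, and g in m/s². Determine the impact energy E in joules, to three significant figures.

Rearranging: E = [D / (0.0052 · g^-0.18)]^(1/0.29).
D = 2190 m.
g^-0.18 = 0.27^-0.18 = 1.266
D / (0.0052 × 1.266) = 2190 / (6.583 × 10^-3) = 3.327 × 10^5
E = (3.327 × 10^5)^3.4483 = 1.101 × 10^19 J

E ≈ 1.10 × 10^19 J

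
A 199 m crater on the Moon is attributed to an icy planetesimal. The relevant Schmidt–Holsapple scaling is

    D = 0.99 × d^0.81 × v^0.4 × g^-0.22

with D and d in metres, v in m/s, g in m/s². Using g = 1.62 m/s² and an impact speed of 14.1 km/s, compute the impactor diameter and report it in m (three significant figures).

Rearranging for d: d = [D / (0.99 · 14100^0.4 · 1.62^-0.22)]^(1/0.81).
14100^0.4 = 45.68
1.62^-0.22 = 0.8993
Denominator = 0.99 × 45.68 × 0.8993 = 40.67
D / 40.67 = 199 / 40.67 = 4.893
d = 4.893^(1/0.81) = 4.893^1.2346 = 7.101 m

d ≈ 7.10 m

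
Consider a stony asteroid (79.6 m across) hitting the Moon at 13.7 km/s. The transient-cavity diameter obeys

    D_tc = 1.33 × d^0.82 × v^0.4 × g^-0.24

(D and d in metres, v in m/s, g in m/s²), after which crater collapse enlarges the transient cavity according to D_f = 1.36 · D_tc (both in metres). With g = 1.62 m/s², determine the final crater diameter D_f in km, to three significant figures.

D_f ≈ 2.63 km

v = 13700 m/s.
d^0.82 = 79.6^0.82 = 36.20
v^0.4 = 13700^0.4 = 45.15
g^-0.24 = 1.62^-0.24 = 0.8907
D_tc = 1.33 × 36.20 × 45.15 × 0.8907 = 1936 m
D_f = 1.36 × 1936 = 2633 m
     = 2.633 km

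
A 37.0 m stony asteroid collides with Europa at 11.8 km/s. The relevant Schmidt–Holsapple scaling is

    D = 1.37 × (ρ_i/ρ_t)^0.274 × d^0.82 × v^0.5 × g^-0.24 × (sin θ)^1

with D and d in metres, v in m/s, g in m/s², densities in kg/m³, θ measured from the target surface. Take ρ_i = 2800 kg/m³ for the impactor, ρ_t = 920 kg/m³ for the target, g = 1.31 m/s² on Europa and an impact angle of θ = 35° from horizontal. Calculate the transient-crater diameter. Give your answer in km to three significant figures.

D ≈ 2.10 km

In SI units: v = 11800 m/s.
(ρ_i/ρ_t)^0.274 = (2800/920)^0.274 = 1.357
d^0.82 = 37^0.82 = 19.32
v^0.5 = 11800^0.5 = 108.6
g^-0.24 = 1.31^-0.24 = 0.9372
(sin 35°)^1 = 0.5736^1 = 0.5736
D = 1.37 × 1.357 × 19.32 × 108.6 × 0.9372 × 0.5736 = 2097 m
   = 2.097 km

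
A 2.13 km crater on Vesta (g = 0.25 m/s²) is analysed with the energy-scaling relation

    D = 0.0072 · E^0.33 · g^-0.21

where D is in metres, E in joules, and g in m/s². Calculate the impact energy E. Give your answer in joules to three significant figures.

E ≈ 1.57 × 10^16 J

Rearranging: E = [D / (0.0072 · g^-0.21)]^(1/0.33).
D = 2130 m.
g^-0.21 = 0.25^-0.21 = 1.338
D / (0.0072 × 1.338) = 2130 / (9.634 × 10^-3) = 2.211 × 10^5
E = (2.211 × 10^5)^3.0303 = 1.569 × 10^16 J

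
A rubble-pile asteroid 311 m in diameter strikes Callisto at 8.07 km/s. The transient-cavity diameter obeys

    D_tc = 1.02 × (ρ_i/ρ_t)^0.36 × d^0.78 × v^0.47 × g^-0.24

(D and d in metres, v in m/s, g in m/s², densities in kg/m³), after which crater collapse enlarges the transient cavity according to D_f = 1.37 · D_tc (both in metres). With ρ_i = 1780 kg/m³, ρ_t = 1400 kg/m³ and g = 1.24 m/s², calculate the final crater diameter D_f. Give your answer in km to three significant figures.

v = 8070 m/s.
(ρ_i/ρ_t)^0.36 = (1780/1400)^0.36 = 1.090
d^0.78 = 311^0.78 = 87.97
v^0.47 = 8070^0.47 = 68.59
g^-0.24 = 1.24^-0.24 = 0.9497
D_tc = 1.02 × 1.090 × 87.97 × 68.59 × 0.9497 = 6371 m
D_f = 1.37 × 6371 = 8728 m
     = 8.728 km

D_f ≈ 8.73 km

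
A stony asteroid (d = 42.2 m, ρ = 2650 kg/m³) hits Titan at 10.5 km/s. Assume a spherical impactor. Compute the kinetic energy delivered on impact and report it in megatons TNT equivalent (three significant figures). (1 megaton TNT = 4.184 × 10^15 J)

v = 10500 m/s.
Mass m = (π/6) ρ d³ = (π/6) × 2650 × (42.2)³ = 1.043 × 10^8 kg
E = ½ m v² = 0.5 × 1.043 × 10^8 × (10500)² = 5.750 × 10^15 J
   = 5.750 × 10^15 / 4.184×10^15 = 1.374 Mt

E ≈ 1.37 Mt TNT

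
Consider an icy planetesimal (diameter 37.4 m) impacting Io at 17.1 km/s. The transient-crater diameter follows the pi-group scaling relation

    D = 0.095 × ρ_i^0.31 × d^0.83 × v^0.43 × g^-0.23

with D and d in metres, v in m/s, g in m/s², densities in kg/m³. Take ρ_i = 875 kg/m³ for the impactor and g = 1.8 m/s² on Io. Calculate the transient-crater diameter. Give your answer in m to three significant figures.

D ≈ 905 m

In SI units: v = 17100 m/s.
ρ_i^0.31 = 875^0.31 = 8.166
d^0.83 = 37.4^0.83 = 20.21
v^0.43 = 17100^0.43 = 66.10
g^-0.23 = 1.8^-0.23 = 0.8735
D = 0.095 × 8.166 × 20.21 × 66.10 × 0.8735 = 905.2 m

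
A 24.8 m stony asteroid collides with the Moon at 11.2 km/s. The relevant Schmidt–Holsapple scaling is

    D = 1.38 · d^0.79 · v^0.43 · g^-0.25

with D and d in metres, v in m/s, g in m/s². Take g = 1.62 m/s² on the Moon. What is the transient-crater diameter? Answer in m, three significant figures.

D ≈ 852 m

In SI units: v = 11200 m/s.
d^0.79 = 24.8^0.79 = 12.64
v^0.43 = 11200^0.43 = 55.10
g^-0.25 = 1.62^-0.25 = 0.8864
D = 1.38 × 12.64 × 55.10 × 0.8864 = 851.9 m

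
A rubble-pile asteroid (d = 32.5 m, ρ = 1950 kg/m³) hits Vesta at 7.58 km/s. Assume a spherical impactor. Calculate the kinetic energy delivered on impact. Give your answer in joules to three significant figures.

v = 7580 m/s.
Mass m = (π/6) ρ d³ = (π/6) × 1950 × (32.5)³ = 3.505 × 10^7 kg
E = ½ m v² = 0.5 × 3.505 × 10^7 × (7580)² = 1.007 × 10^15 J

E ≈ 1.01 × 10^15 J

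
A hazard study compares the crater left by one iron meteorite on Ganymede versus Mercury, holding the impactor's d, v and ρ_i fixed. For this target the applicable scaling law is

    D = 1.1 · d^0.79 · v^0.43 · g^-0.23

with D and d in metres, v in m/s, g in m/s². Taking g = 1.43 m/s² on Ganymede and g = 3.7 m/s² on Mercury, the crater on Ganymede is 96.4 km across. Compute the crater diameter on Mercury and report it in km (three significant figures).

D ≈ 77.5 km

All impactor-dependent factors cancel in the ratio, leaving D_Mercury/D_Ganymede = (g_Mercury/g_Ganymede)^-0.23.
(3.7/1.43)^-0.23 = 2.587^-0.23 = 0.8036
D_Mercury = 0.8036 × 96.4 km = 77.5 km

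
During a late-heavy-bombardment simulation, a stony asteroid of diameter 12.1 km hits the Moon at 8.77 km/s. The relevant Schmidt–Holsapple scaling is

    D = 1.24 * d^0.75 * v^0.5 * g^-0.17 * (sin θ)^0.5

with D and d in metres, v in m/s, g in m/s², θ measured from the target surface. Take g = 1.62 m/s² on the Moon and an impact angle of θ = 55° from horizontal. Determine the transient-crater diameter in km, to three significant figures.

D ≈ 112 km

In SI units: d = 12100 m, v = 8770 m/s.
d^0.75 = 12100^0.75 = 1154
v^0.5 = 8770^0.5 = 93.65
g^-0.17 = 1.62^-0.17 = 0.9213
(sin 55°)^0.5 = 0.8192^0.5 = 0.9051
D = 1.24 × 1154 × 93.65 × 0.9213 × 0.9051 = 1.117 × 10^5 m
   = 111.7 km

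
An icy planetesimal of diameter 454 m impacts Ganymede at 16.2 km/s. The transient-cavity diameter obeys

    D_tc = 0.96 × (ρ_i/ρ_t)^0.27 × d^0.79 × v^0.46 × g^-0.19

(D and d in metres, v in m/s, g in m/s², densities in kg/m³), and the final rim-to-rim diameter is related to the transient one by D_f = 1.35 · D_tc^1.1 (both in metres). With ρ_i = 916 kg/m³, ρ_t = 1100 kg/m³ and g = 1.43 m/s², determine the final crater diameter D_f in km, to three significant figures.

v = 16200 m/s.
(ρ_i/ρ_t)^0.27 = (916/1100)^0.27 = 0.9518
d^0.79 = 454^0.79 = 125.6
v^0.46 = 16200^0.46 = 86.37
g^-0.19 = 1.43^-0.19 = 0.9343
D_tc = 0.96 × 0.9518 × 125.6 × 86.37 × 0.9343 = 9261 m
D_f = 1.35 × (9261)^1.1 = 31164 m
     = 31.16 km

D_f ≈ 31.2 km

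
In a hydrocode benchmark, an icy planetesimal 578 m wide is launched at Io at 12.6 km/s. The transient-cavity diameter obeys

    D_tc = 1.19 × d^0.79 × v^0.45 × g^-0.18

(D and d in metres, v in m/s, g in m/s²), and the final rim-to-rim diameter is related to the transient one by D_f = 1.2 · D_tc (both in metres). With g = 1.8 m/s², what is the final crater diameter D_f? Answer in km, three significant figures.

v = 12600 m/s.
d^0.79 = 578^0.79 = 152.0
v^0.45 = 12600^0.45 = 70.01
g^-0.18 = 1.8^-0.18 = 0.8996
D_tc = 1.19 × 152.0 × 70.01 × 0.8996 = 11390 m
D_f = 1.2 × 11390 = 13668 m
     = 13.67 km

D_f ≈ 13.7 km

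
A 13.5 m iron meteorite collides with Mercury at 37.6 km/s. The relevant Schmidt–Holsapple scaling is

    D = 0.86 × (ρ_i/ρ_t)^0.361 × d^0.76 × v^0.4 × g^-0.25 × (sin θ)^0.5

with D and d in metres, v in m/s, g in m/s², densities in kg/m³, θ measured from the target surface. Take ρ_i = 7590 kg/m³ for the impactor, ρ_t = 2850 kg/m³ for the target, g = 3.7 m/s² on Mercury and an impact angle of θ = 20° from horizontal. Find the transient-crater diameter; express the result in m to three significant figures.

D ≈ 252 m

In SI units: v = 37600 m/s.
(ρ_i/ρ_t)^0.361 = (7590/2850)^0.361 = 1.424
d^0.76 = 13.5^0.76 = 7.229
v^0.4 = 37600^0.4 = 67.62
g^-0.25 = 3.7^-0.25 = 0.7210
(sin 20°)^0.5 = 0.3420^0.5 = 0.5848
D = 0.86 × 1.424 × 7.229 × 67.62 × 0.7210 × 0.5848 = 252.4 m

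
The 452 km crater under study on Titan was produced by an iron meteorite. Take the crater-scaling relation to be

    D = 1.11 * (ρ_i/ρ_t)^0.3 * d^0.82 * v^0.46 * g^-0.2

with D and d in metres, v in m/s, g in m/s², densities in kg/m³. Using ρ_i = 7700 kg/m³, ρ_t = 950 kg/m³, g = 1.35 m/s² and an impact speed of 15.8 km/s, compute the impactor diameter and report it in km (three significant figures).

d ≈ 15.3 km

Rearranging for d: d = [D / (1.11 · (7700/950)^0.3 · 15800^0.46 · 1.35^-0.2)]^(1/0.82).
D = 452000 m.
(7700/950)^0.3 = 1.873
15800^0.46 = 85.39
1.35^-0.2 = 0.9417
Denominator = 1.11 × 1.873 × 85.39 × 0.9417 = 167.2
D / 167.2 = 452000 / 167.2 = 2703
d = 2703^(1/0.82) = 2703^1.2195 = 15316 m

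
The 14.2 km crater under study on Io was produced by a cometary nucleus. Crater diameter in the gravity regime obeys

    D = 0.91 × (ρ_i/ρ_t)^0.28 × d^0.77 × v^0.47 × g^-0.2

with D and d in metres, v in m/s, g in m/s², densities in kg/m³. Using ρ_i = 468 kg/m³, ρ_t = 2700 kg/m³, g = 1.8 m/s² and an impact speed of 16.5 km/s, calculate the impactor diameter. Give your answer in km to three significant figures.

d ≈ 1.64 km

Rearranging for d: d = [D / (0.91 · (468/2700)^0.28 · 16500^0.47 · 1.8^-0.2)]^(1/0.77).
D = 14200 m.
(468/2700)^0.28 = 0.6122
16500^0.47 = 95.99
1.8^-0.2 = 0.8891
Denominator = 0.91 × 0.6122 × 95.99 × 0.8891 = 47.55
D / 47.55 = 14200 / 47.55 = 298.6
d = 298.6^(1/0.77) = 298.6^1.2987 = 1638 m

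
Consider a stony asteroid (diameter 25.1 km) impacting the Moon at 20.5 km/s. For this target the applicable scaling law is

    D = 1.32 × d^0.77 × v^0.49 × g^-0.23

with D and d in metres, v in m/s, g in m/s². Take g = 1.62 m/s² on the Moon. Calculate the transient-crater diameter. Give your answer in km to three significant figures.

D ≈ 374 km

In SI units: d = 25100 m, v = 20500 m/s.
d^0.77 = 25100^0.77 = 2442
v^0.49 = 20500^0.49 = 129.6
g^-0.23 = 1.62^-0.23 = 0.8950
D = 1.32 × 2442 × 129.6 × 0.8950 = 3.739 × 10^5 m
   = 373.9 km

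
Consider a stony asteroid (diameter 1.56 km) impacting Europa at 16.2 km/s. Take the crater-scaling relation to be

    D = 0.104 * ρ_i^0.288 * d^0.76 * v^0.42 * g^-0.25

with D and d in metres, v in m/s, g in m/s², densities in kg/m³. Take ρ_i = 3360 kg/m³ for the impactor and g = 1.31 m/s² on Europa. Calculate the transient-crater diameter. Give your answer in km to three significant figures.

In SI units: d = 1560 m, v = 16200 m/s.
ρ_i^0.288 = 3360^0.288 = 10.37
d^0.76 = 1560^0.76 = 267.2
v^0.42 = 16200^0.42 = 58.61
g^-0.25 = 1.31^-0.25 = 0.9347
D = 0.104 × 10.37 × 267.2 × 58.61 × 0.9347 = 15787 m
   = 15.79 km

D ≈ 15.8 km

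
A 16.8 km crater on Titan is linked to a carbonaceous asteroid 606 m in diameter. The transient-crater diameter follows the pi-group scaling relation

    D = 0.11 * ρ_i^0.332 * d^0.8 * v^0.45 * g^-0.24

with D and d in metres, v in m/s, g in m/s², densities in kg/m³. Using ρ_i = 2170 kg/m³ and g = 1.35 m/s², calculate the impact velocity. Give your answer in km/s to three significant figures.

v ≈ 15.2 km/s

Rearranging for v: v = [D / (0.11 · 2170^0.332 · 606^0.8 · 1.35^-0.24)]^(1/0.45).
D = 16800 m.
2170^0.332 = 12.81
606^0.8 = 168.3
1.35^-0.24 = 0.9305
Denominator = 0.11 × 12.81 × 168.3 × 0.9305 = 220.7
D / 220.7 = 16800 / 220.7 = 76.12
v = 76.12^(1/0.45) = 76.12^2.2222 = 15173 m/s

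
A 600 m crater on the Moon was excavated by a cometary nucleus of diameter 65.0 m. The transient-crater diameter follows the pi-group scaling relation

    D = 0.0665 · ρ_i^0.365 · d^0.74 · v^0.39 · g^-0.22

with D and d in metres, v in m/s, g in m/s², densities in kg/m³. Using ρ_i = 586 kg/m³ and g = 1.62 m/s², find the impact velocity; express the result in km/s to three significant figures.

Rearranging for v: v = [D / (0.0665 · 586^0.365 · 65^0.74 · 1.62^-0.22)]^(1/0.39).
586^0.365 = 10.24
65^0.74 = 21.96
1.62^-0.22 = 0.8993
Denominator = 0.0665 × 10.24 × 21.96 × 0.8993 = 13.45
D / 13.45 = 600 / 13.45 = 44.61
v = 44.61^(1/0.39) = 44.61^2.5641 = 16955 m/s

v ≈ 17.0 km/s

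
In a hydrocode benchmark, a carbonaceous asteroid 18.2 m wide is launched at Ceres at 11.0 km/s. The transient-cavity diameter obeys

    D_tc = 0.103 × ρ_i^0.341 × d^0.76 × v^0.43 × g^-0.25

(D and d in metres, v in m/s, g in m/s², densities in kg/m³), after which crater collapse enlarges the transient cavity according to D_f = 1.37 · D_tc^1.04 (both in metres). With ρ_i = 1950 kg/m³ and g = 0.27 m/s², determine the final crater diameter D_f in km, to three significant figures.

v = 11000 m/s.
ρ_i^0.341 = 1950^0.341 = 13.24
d^0.76 = 18.2^0.76 = 9.071
v^0.43 = 11000^0.43 = 54.68
g^-0.25 = 0.27^-0.25 = 1.387
D_tc = 0.103 × 13.24 × 9.071 × 54.68 × 1.387 = 938.2 m
D_f = 1.37 × (938.2)^1.04 = 1690 m
     = 1.690 km

D_f ≈ 1.69 km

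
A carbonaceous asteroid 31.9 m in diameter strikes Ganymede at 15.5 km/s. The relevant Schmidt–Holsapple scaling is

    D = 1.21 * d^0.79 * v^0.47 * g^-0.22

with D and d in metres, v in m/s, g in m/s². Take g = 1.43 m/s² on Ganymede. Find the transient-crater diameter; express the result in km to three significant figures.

D ≈ 1.61 km

In SI units: v = 15500 m/s.
d^0.79 = 31.9^0.79 = 15.42
v^0.47 = 15500^0.47 = 93.21
g^-0.22 = 1.43^-0.22 = 0.9243
D = 1.21 × 15.42 × 93.21 × 0.9243 = 1607 m
   = 1.607 km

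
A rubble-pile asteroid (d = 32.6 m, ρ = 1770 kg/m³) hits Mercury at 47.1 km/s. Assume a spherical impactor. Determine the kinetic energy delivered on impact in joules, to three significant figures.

v = 47100 m/s.
Mass m = (π/6) ρ d³ = (π/6) × 1770 × (32.6)³ = 3.211 × 10^7 kg
E = ½ m v² = 0.5 × 3.211 × 10^7 × (47100)² = 3.562 × 10^16 J

E ≈ 3.56 × 10^16 J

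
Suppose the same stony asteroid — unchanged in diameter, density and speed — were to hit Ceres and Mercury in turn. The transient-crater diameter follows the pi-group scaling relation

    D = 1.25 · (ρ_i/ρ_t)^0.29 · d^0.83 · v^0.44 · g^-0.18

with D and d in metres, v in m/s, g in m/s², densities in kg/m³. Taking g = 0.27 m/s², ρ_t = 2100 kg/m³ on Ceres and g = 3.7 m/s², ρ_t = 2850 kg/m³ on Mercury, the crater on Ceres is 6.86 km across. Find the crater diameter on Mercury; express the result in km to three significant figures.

The impactor-only factors (d, v, ρ_i) cancel in the ratio, leaving D_Mercury/D_Ceres = (g_Mercury/g_Ceres)^-0.18 · (ρ_t,Ceres/ρ_t,Mercury)^0.29.
(3.7/0.27)^-0.18 = 13.70^-0.18 = 0.6243
(2100/2850)^0.29 = 0.7368^0.29 = 0.9152
Ratio = 0.6243 × 0.9152 = 0.5714
D_Mercury = 0.5714 × 6.86 km = 3.92 km

D ≈ 3.92 km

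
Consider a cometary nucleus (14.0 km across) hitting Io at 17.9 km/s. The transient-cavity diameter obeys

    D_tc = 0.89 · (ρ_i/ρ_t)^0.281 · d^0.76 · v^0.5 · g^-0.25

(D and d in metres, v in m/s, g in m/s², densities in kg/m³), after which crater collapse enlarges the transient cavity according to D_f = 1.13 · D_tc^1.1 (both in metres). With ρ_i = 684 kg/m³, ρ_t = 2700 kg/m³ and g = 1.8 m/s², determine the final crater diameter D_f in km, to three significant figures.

D_f ≈ 353 km

In SI: d = 14000 m, v = 17900 m/s.
(ρ_i/ρ_t)^0.281 = (684/2700)^0.281 = 0.6799
d^0.76 = 14000^0.76 = 1416
v^0.5 = 17900^0.5 = 133.8
g^-0.25 = 1.8^-0.25 = 0.8633
D_tc = 0.89 × 0.6799 × 1416 × 133.8 × 0.8633 = 98970 m
D_f = 1.13 × (98970)^1.1 = 3.533 × 10^5 m
     = 353.3 km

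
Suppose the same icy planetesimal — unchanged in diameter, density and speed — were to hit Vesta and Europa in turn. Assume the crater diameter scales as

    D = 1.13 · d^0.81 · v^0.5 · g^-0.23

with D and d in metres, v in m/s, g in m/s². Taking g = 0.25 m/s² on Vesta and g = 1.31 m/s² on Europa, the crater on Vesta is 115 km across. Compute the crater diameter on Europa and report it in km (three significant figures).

D ≈ 78.6 km

All impactor-dependent factors cancel in the ratio, leaving D_Europa/D_Vesta = (g_Europa/g_Vesta)^-0.23.
(1.31/0.25)^-0.23 = 5.240^-0.23 = 0.6832
D_Europa = 0.6832 × 115 km = 78.6 km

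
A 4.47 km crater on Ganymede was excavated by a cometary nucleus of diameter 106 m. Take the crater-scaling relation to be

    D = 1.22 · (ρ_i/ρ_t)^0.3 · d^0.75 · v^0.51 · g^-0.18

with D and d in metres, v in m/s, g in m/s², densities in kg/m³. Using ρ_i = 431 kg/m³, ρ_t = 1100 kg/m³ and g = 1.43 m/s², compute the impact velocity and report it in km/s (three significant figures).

Rearranging for v: v = [D / (1.22 · (431/1100)^0.3 · 106^0.75 · 1.43^-0.18)]^(1/0.51).
D = 4470 m.
(431/1100)^0.3 = 0.7550
106^0.75 = 33.04
1.43^-0.18 = 0.9376
Denominator = 1.22 × 0.7550 × 33.04 × 0.9376 = 28.53
D / 28.53 = 4470 / 28.53 = 156.7
v = 156.7^(1/0.51) = 156.7^1.9608 = 20141 m/s

v ≈ 20.1 km/s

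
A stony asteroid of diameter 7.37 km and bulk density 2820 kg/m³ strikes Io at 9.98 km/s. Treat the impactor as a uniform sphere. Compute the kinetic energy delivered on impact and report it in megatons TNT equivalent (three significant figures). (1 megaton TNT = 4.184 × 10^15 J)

d = 7370 m; v = 9980 m/s.
Mass m = (π/6) ρ d³ = (π/6) × 2820 × (7370)³ = 5.911 × 10^14 kg
E = ½ m v² = 0.5 × 5.911 × 10^14 × (9980)² = 2.944 × 10^22 J
   = 2.944 × 10^22 / 4.184×10^15 = 7.036 × 10^6 Mt

E ≈ 7.04 × 10^6 Mt TNT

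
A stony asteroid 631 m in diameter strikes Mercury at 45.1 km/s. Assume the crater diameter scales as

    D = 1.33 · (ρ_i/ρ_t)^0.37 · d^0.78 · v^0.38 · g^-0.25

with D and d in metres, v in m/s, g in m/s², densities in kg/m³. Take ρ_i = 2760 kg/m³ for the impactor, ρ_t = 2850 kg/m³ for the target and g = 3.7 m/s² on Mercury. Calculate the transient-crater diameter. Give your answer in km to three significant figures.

In SI units: v = 45100 m/s.
(ρ_i/ρ_t)^0.37 = (2760/2850)^0.37 = 0.9882
d^0.78 = 631^0.78 = 152.8
v^0.38 = 45100^0.38 = 58.69
g^-0.25 = 3.7^-0.25 = 0.7210
D = 1.33 × 0.9882 × 152.8 × 58.69 × 0.7210 = 8498 m
   = 8.498 km

D ≈ 8.50 km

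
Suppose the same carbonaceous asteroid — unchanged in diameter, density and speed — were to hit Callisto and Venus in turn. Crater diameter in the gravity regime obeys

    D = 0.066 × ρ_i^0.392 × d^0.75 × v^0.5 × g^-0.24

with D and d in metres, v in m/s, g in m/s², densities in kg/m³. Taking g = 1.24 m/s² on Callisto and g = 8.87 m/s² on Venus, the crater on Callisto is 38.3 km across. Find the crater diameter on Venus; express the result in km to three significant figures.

D ≈ 23.9 km

All impactor-dependent factors cancel in the ratio, leaving D_Venus/D_Callisto = (g_Venus/g_Callisto)^-0.24.
(8.87/1.24)^-0.24 = 7.153^-0.24 = 0.6236
D_Venus = 0.6236 × 38.3 km = 23.9 km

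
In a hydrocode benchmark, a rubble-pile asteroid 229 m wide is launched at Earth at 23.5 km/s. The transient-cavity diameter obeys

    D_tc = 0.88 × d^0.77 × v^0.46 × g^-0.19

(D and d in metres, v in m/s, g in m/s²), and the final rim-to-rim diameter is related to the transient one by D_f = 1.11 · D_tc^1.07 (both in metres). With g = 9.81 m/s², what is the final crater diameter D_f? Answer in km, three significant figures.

D_f ≈ 7.59 km

v = 23500 m/s.
d^0.77 = 229^0.77 = 65.63
v^0.46 = 23500^0.46 = 102.5
g^-0.19 = 9.81^-0.19 = 0.6480
D_tc = 0.88 × 65.63 × 102.5 × 0.6480 = 3836 m
D_f = 1.11 × (3836)^1.07 = 7587 m
     = 7.587 km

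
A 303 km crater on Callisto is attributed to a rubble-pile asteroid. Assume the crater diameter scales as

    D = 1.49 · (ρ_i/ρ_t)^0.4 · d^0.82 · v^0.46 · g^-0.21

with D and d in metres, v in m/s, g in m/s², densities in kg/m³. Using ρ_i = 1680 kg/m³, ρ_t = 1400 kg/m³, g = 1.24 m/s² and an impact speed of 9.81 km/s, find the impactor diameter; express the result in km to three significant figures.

Rearranging for d: d = [D / (1.49 · (1680/1400)^0.4 · 9810^0.46 · 1.24^-0.21)]^(1/0.82).
D = 303000 m.
(1680/1400)^0.4 = 1.076
9810^0.46 = 68.58
1.24^-0.21 = 0.9558
Denominator = 1.49 × 1.076 × 68.58 × 0.9558 = 105.1
D / 105.1 = 303000 / 105.1 = 2883
d = 2883^(1/0.82) = 2883^1.2195 = 16568 m

d ≈ 16.6 km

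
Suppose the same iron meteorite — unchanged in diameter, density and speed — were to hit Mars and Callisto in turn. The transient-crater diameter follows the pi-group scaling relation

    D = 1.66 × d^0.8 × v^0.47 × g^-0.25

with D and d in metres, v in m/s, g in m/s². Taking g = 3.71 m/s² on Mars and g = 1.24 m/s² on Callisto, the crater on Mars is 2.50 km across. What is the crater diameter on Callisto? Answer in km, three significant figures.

D ≈ 3.29 km

All impactor-dependent factors cancel in the ratio, leaving D_Callisto/D_Mars = (g_Callisto/g_Mars)^-0.25.
(1.24/3.71)^-0.25 = 0.3342^-0.25 = 1.315
D_Callisto = 1.315 × 2.50 km = 3.29 km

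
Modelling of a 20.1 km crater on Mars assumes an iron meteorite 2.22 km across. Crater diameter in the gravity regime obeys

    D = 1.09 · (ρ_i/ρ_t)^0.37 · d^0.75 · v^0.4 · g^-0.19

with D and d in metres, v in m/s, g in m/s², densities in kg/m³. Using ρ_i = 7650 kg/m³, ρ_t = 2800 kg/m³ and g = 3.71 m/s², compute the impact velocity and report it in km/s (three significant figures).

Rearranging for v: v = [D / (1.09 · (7650/2800)^0.37 · 2220^0.75 · 3.71^-0.19)]^(1/0.4).
D = 20100 m.
(7650/2800)^0.37 = 1.450
2220^0.75 = 323.4
3.71^-0.19 = 0.7795
Denominator = 1.09 × 1.450 × 323.4 × 0.7795 = 398.4
D / 398.4 = 20100 / 398.4 = 50.45
v = 50.45^(1/0.4) = 50.45^2.5 = 18078 m/s

v ≈ 18.1 km/s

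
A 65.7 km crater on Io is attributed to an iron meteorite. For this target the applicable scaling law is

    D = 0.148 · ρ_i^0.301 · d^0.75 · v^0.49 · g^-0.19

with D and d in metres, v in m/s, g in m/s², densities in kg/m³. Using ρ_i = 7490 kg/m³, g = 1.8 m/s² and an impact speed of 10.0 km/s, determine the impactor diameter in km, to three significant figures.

Rearranging for d: d = [D / (0.148 · 7490^0.301 · 10000^0.49 · 1.8^-0.19)]^(1/0.75).
D = 65700 m.
7490^0.301 = 14.66
10000^0.49 = 91.20
1.8^-0.19 = 0.8943
Denominator = 0.148 × 14.66 × 91.20 × 0.8943 = 177.0
D / 177.0 = 65700 / 177.0 = 371.2
d = 371.2^(1/0.75) = 371.2^1.3333 = 2667 m

d ≈ 2.67 km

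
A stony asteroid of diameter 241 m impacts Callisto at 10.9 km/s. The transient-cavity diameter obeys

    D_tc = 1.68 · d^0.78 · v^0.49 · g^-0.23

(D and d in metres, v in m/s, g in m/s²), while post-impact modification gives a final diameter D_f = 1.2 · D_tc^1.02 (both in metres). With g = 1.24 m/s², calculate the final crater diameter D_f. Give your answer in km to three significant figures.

v = 10900 m/s.
d^0.78 = 241^0.78 = 72.11
v^0.49 = 10900^0.49 = 95.13
g^-0.23 = 1.24^-0.23 = 0.9517
D_tc = 1.68 × 72.11 × 95.13 × 0.9517 = 10970 m
D_f = 1.2 × (10970)^1.02 = 15856 m
     = 15.86 km

D_f ≈ 15.9 km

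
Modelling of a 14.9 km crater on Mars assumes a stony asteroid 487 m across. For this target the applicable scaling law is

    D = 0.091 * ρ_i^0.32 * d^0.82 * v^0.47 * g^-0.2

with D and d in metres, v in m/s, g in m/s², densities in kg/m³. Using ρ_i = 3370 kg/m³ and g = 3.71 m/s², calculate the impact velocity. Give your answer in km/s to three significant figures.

v ≈ 17.6 km/s

Rearranging for v: v = [D / (0.091 · 3370^0.32 · 487^0.82 · 3.71^-0.2)]^(1/0.47).
D = 14900 m.
3370^0.32 = 13.45
487^0.82 = 159.9
3.71^-0.2 = 0.7694
Denominator = 0.091 × 13.45 × 159.9 × 0.7694 = 150.6
D / 150.6 = 14900 / 150.6 = 98.94
v = 98.94^(1/0.47) = 98.94^2.1277 = 17602 m/s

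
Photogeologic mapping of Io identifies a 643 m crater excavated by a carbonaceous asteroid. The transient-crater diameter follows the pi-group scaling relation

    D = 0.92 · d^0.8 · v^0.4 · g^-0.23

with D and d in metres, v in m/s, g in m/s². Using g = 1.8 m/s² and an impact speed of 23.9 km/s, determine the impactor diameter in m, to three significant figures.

d ≈ 27.5 m

Rearranging for d: d = [D / (0.92 · 23900^0.4 · 1.8^-0.23)]^(1/0.8).
23900^0.4 = 56.41
1.8^-0.23 = 0.8735
Denominator = 0.92 × 56.41 × 0.8735 = 45.33
D / 45.33 = 643 / 45.33 = 14.18
d = 14.18^(1/0.8) = 14.18^1.25 = 27.52 m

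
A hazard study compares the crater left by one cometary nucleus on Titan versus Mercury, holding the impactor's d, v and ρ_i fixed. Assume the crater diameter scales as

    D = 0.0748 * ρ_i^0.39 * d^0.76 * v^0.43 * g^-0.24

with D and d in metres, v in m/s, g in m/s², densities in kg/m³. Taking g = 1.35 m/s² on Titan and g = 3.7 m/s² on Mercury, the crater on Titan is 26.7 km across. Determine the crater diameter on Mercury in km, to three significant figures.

All impactor-dependent factors cancel in the ratio, leaving D_Mercury/D_Titan = (g_Mercury/g_Titan)^-0.24.
(3.7/1.35)^-0.24 = 2.741^-0.24 = 0.7851
D_Mercury = 0.7851 × 26.7 km = 21.0 km

D ≈ 21.0 km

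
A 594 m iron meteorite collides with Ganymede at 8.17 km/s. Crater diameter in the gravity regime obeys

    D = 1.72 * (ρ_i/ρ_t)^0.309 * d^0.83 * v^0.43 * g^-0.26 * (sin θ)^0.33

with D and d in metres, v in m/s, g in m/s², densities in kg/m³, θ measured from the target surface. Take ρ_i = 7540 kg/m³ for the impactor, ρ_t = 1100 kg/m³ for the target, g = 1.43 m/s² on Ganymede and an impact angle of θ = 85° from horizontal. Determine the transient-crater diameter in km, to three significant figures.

D ≈ 27.4 km

In SI units: v = 8170 m/s.
(ρ_i/ρ_t)^0.309 = (7540/1100)^0.309 = 1.813
d^0.83 = 594^0.83 = 200.6
v^0.43 = 8170^0.43 = 48.11
g^-0.26 = 1.43^-0.26 = 0.9112
(sin 85°)^0.33 = 0.9962^0.33 = 0.9987
D = 1.72 × 1.813 × 200.6 × 48.11 × 0.9112 × 0.9987 = 27387 m
   = 27.39 km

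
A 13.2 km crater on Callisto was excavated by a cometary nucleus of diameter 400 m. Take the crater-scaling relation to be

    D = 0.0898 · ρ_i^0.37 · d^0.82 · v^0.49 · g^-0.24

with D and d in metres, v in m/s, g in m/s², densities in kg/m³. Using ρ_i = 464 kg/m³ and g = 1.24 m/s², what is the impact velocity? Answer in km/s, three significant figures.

v ≈ 16.7 km/s

Rearranging for v: v = [D / (0.0898 · 464^0.37 · 400^0.82 · 1.24^-0.24)]^(1/0.49).
D = 13200 m.
464^0.37 = 9.696
400^0.82 = 136.0
1.24^-0.24 = 0.9497
Denominator = 0.0898 × 9.696 × 136.0 × 0.9497 = 112.5
D / 112.5 = 13200 / 112.5 = 117.3
v = 117.3^(1/0.49) = 117.3^2.0408 = 16712 m/s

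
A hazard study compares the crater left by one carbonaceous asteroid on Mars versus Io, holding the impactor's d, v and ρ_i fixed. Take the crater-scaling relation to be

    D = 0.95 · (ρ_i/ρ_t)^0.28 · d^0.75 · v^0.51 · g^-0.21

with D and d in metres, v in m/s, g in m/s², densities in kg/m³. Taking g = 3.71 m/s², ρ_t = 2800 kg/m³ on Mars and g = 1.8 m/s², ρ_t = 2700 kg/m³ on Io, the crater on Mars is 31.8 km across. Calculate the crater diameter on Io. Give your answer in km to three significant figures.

The impactor-only factors (d, v, ρ_i) cancel in the ratio, leaving D_Io/D_Mars = (g_Io/g_Mars)^-0.21 · (ρ_t,Mars/ρ_t,Io)^0.28.
(1.8/3.71)^-0.21 = 0.4852^-0.21 = 1.164
(2800/2700)^0.28 = 1.037^0.28 = 1.010
Ratio = 1.164 × 1.010 = 1.176
D_Io = 1.176 × 31.8 km = 37.4 km

D ≈ 37.4 km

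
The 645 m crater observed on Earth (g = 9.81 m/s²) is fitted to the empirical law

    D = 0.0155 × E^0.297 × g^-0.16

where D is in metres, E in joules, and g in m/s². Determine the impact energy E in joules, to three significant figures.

Rearranging: E = [D / (0.0155 · g^-0.16)]^(1/0.297).
g^-0.16 = 9.81^-0.16 = 0.6940
D / (0.0155 × 0.6940) = 645 / (0.01076) = 5.994 × 10^4
E = (5.994 × 10^4)^3.367 = 1.221 × 10^16 J

E ≈ 1.22 × 10^16 J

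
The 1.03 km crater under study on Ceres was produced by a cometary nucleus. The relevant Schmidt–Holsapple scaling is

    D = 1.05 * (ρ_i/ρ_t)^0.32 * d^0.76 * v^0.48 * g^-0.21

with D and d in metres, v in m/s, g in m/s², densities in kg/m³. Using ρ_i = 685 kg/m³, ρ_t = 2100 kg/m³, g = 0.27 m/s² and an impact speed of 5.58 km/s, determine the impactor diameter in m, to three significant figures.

Rearranging for d: d = [D / (1.05 · (685/2100)^0.32 · 5580^0.48 · 0.27^-0.21)]^(1/0.76).
D = 1030 m.
(685/2100)^0.32 = 0.6987
5580^0.48 = 62.86
0.27^-0.21 = 1.316
Denominator = 1.05 × 0.6987 × 62.86 × 1.316 = 60.69
D / 60.69 = 1030 / 60.69 = 16.97
d = 16.97^(1/0.76) = 16.97^1.3158 = 41.50 m

d ≈ 41.5 m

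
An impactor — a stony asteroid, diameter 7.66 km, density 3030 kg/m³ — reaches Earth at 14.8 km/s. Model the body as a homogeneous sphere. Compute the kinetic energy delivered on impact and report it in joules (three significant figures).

d = 7660 m; v = 14800 m/s.
Mass m = (π/6) ρ d³ = (π/6) × 3030 × (7660)³ = 7.131 × 10^14 kg
E = ½ m v² = 0.5 × 7.131 × 10^14 × (14800)² = 7.810 × 10^22 J

E ≈ 7.81 × 10^22 J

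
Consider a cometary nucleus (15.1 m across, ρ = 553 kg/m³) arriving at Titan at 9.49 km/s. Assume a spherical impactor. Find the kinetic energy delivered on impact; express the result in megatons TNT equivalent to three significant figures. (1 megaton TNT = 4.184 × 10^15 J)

E ≈ 0.0107 Mt TNT

v = 9490 m/s.
Mass m = (π/6) ρ d³ = (π/6) × 553 × (15.1)³ = 9.969 × 10^5 kg
E = ½ m v² = 0.5 × 9.969 × 10^5 × (9490)² = 4.489 × 10^13 J
   = 4.489 × 10^13 / 4.184×10^15 = 0.01073 Mt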